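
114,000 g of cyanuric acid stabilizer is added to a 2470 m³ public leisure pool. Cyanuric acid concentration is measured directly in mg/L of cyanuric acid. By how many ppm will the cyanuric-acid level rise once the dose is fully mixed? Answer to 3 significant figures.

46.2 ppm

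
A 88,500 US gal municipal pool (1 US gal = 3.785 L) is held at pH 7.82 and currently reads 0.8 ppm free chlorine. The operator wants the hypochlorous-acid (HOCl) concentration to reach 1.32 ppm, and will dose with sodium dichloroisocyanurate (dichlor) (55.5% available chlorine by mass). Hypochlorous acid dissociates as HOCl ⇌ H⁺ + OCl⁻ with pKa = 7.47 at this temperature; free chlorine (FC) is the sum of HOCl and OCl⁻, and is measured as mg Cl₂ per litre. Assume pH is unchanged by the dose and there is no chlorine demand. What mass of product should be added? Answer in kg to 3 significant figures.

Volume: 88,500 US gal × 3.785 L/gal = 334,972 L.
[OCl⁻]/[HOCl] = 10^(pH − pKa) = 10^(7.82 − 7.47) = 2.239; fraction as HOCl = 1/(1 + 2.239) = 0.3088.
Free chlorine required for 1.32 ppm HOCl: 1.32 / 0.3088 = 4.275 ppm.
FC to add: 4.275 − 0.8 = 3.475 mg/L as Cl₂.
Cl₂ equivalent: 3.475 mg/L × 334,972 L = 1164 g.
Product at 55.5% available Cl: 1164 / 0.555 = 2097 g.

2.10 kg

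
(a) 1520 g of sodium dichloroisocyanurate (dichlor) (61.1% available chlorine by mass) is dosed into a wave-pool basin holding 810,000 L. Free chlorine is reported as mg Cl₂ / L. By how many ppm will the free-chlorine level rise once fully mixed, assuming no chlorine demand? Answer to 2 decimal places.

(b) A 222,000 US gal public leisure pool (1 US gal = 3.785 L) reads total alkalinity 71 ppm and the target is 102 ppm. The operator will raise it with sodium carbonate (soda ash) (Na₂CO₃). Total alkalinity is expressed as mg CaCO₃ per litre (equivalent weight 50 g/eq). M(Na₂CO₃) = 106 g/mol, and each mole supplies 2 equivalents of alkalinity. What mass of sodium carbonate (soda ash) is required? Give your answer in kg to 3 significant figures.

(a) 1.15 ppm; (b) 27.6 kg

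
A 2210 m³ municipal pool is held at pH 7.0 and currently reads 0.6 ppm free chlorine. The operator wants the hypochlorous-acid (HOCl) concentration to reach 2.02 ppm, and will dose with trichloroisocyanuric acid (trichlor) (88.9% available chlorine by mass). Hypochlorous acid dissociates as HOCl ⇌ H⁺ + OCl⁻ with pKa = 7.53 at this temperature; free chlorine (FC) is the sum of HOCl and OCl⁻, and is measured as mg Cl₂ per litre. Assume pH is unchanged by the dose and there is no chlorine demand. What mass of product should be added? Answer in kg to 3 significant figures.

Volume: 2210 m³ = 2,210,000 L.
[OCl⁻]/[HOCl] = 10^(pH − pKa) = 10^(7.0 − 7.53) = 0.2951; fraction as HOCl = 1/(1 + 0.2951) = 0.7721.
Free chlorine required for 2.02 ppm HOCl: 2.02 / 0.7721 = 2.616 ppm.
FC to add: 2.616 − 0.6 = 2.016 mg/L as Cl₂.
Cl₂ equivalent: 2.016 mg/L × 2,210,000 L = 4456 g.
Product at 88.9% available Cl: 4456 / 0.889 = 5012 g.

5.01 kg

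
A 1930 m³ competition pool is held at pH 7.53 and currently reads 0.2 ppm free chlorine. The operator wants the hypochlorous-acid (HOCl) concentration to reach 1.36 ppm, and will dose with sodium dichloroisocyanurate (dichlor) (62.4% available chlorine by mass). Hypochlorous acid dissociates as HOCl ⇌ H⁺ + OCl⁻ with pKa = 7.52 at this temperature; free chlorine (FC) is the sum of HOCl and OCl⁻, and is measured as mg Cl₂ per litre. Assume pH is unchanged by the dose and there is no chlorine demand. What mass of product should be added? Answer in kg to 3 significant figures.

Volume: 1930 m³ = 1,930,000 L.
[OCl⁻]/[HOCl] = 10^(pH − pKa) = 10^(7.53 − 7.52) = 1.023; fraction as HOCl = 1/(1 + 1.023) = 0.4942.
Free chlorine required for 1.36 ppm HOCl: 1.36 / 0.4942 = 2.752 ppm.
FC to add: 2.752 − 0.2 = 2.552 mg/L as Cl₂.
Cl₂ equivalent: 2.552 mg/L × 1,930,000 L = 4925 g.
Product at 62.4% available Cl: 4925 / 0.624 = 7892 g.

7.89 kg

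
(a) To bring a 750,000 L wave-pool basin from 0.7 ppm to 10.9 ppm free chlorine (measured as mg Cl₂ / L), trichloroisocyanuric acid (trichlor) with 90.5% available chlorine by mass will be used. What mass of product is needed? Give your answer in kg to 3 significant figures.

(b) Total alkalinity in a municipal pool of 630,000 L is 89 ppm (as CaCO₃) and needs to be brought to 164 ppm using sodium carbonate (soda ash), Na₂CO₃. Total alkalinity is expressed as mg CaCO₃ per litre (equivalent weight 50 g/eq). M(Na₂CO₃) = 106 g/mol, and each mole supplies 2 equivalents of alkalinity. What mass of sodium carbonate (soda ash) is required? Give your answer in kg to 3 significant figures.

(a) Chlorine deficit: 10.9 − 0.7 = 10.2 ppm = 10.2 mg/L as Cl₂.
(a) Cl₂ equivalent needed: 10.2 mg/L × 750,000 L = 7,650,000 mg = 7650 g.
(a) Product at 90.5% available chlorine: 7650 / 0.905 = 8453 g.

(b) Alkalinity to add: (164 − 89) = 75 mg/L as CaCO₃ × 630,000 L = 47,250 g as CaCO₃.
(b) Equivalents: 47,250 g ÷ 50 g/eq = 945 eq.
(b) Each mole of Na₂CO₃ supplies 2 eq, so 945 / 2 = 472.5 mol.
(b) Mass: 472.5 mol × 106 g/mol = 50,080 g.

(a) 8.45 kg; (b) 50.1 kg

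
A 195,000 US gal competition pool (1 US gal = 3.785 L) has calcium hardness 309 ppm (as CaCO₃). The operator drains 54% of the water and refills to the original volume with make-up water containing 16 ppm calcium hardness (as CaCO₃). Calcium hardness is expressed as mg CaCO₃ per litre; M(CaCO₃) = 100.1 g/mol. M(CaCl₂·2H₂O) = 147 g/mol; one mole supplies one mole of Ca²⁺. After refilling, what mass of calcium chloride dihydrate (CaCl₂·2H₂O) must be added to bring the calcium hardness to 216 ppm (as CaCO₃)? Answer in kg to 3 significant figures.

Volume: 195,000 US gal × 3.785 L/gal = 738,075 L.
After draining 54% and refilling: 309 × 0.46 + 16 × 0.54 = 150.78 ppm.
Deficit to target: 216 − 150.78 = 65.22 mg/L.
As CaCO₃: 65.22 mg/L × 738,075 L = 48,140 g; ÷ 100.1 = 480.9 mol Ca²⁺.
Mass: 480.9 × 147 = 70,690 g.

70.7 kg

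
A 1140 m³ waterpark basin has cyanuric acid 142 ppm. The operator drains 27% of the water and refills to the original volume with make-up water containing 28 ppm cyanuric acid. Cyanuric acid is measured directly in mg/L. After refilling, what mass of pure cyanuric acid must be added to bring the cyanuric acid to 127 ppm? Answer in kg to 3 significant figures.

18.0 kg

Volume: 1140 m³ = 1,140,000 L.
After draining 27% and refilling: 142 × 0.73 + 28 × 0.27 = 111.22 ppm.
Deficit to target: 127 − 111.22 = 15.78 mg/L.
Mass: 15.78 mg/L × 1,140,000 L = 17,990 g cyanuric acid.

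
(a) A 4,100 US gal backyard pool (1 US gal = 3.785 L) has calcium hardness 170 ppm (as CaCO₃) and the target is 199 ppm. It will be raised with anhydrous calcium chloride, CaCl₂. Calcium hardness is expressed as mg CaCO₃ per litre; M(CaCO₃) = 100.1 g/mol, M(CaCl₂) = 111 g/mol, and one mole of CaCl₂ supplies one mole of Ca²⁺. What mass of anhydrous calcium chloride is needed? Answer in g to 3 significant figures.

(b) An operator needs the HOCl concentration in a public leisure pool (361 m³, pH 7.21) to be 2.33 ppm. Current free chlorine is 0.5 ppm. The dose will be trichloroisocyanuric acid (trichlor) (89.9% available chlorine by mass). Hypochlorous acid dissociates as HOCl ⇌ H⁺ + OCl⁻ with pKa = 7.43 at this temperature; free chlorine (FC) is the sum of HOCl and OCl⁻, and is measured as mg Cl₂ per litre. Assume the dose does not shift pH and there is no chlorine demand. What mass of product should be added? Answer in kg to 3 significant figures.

(a) 499 g; (b) 1.30 kg

(a) Volume: 4,100 US gal × 3.785 L/gal = 15,518 L.
(a) Hardness to add: (199 − 170) = 29 mg/L as CaCO₃ × 15,518 L = 450 g as CaCO₃.
(a) Moles of Ca²⁺ (1 mol Ca²⁺ ≡ 1 mol CaCO₃): 450 / 100.1 g/mol = 4.496 mol.
(a) Mass of CaCl₂: 4.496 × 111 = 499 g.

(b) Volume: 361 m³ = 361,000 L.
(b) [OCl⁻]/[HOCl] = 10^(pH − pKa) = 10^(7.21 − 7.43) = 0.6026; fraction as HOCl = 1/(1 + 0.6026) = 0.624.
(b) Free chlorine required for 2.33 ppm HOCl: 2.33 / 0.624 = 3.734 ppm.
(b) FC to add: 3.734 − 0.5 = 3.234 mg/L as Cl₂.
(b) Cl₂ equivalent: 3.234 mg/L × 361,000 L = 1167 g.
(b) Product at 89.9% available Cl: 1167 / 0.899 = 1299 g.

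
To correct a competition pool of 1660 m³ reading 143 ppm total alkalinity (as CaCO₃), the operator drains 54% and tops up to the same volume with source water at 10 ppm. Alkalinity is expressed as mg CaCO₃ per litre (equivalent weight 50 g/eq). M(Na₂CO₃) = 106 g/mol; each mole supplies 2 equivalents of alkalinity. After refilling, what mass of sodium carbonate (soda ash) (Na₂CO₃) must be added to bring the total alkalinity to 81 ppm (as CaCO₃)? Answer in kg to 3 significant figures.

Volume: 1660 m³ = 1,660,000 L.
After draining 54% and refilling: 143 × 0.46 + 10 × 0.54 = 71.18 ppm.
Deficit to target: 81 − 71.18 = 9.82 mg/L.
As CaCO₃: 9.82 mg/L × 1,660,000 L = 16,300 g; ÷ 50 g/eq ÷ 2 = 163 mol Na₂CO₃.
Mass: 163 × 106 = 17,280 g.

17.3 kg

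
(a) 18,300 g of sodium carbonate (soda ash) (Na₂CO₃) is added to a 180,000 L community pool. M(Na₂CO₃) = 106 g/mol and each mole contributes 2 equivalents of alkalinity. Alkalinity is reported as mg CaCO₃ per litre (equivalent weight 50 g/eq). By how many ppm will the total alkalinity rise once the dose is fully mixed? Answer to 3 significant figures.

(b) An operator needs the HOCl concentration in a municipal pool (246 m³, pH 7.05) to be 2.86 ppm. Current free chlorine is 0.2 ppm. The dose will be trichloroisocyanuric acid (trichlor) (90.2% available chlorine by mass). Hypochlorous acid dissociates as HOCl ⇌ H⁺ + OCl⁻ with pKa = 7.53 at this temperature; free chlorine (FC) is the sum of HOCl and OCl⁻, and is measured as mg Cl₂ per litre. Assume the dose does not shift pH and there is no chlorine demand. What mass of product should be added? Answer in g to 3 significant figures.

(a) Moles of Na₂CO₃: 18,300 g ÷ 106 g/mol = 172.6 mol → 345.3 eq of alkalinity.
(a) As CaCO₃: 345.3 eq × 50 g/eq = 17,260 g.
(a) Rise: 17,260 g / 180,000 L × 1000 = 95.91 mg/L.

(b) Volume: 246 m³ = 246,000 L.
(b) [OCl⁻]/[HOCl] = 10^(pH − pKa) = 10^(7.05 − 7.53) = 0.3311; fraction as HOCl = 1/(1 + 0.3311) = 0.7512.
(b) Free chlorine required for 2.86 ppm HOCl: 2.86 / 0.7512 = 3.807 ppm.
(b) FC to add: 3.807 − 0.2 = 3.607 mg/L as Cl₂.
(b) Cl₂ equivalent: 3.607 mg/L × 246,000 L = 887.3 g.
(b) Product at 90.2% available Cl: 887.3 / 0.902 = 983.7 g.

(a) 95.9 ppm; (b) 984 g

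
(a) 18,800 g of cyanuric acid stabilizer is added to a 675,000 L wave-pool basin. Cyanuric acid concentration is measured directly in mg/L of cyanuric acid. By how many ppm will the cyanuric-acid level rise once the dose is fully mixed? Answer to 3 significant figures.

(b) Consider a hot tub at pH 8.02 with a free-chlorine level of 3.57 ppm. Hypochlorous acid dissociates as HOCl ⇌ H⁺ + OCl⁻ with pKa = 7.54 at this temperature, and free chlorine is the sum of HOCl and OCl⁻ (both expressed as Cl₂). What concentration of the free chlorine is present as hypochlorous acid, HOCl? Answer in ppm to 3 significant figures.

(a) Rise: 18,800 g / 675,000 L × 1000 = 27.85 mg/L.

(b) [OCl⁻]/[HOCl] = 10^(pH − pKa) = 10^(8.02 − 7.54) = 10^0.48 = 3.02.
(b) Fraction as HOCl = 1 / (1 + 3.02) = 0.2488.
(b) HOCl = 0.2488 × 3.57 ppm = 0.8881 ppm.

(a) 27.9 ppm; (b) 0.888 ppm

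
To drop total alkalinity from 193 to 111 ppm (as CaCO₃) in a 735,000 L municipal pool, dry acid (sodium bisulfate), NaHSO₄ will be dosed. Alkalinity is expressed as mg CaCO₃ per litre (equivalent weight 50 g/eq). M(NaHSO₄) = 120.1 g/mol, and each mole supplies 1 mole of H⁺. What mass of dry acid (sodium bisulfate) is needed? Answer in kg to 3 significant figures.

145 kg

Alkalinity to neutralize: (193 − 111) = 82 mg/L as CaCO₃ × 735,000 L = 60,270 g as CaCO₃.
Equivalents of H⁺ required: 60,270 ÷ 50 g/eq = 1205 eq = 1205 mol NaHSO₄.
Mass of NaHSO₄: 1205 × 120.1 = 144,800 g.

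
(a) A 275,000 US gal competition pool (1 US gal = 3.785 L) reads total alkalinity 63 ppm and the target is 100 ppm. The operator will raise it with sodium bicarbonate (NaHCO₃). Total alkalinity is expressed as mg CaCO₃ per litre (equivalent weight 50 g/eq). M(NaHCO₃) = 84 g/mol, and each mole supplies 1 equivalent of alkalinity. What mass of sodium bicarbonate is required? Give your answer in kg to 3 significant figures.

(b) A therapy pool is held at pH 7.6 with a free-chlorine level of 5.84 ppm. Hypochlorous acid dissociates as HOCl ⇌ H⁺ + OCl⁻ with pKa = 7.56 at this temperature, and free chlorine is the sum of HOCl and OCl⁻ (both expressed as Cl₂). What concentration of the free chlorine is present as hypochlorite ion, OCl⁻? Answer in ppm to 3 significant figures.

(a) Volume: 275,000 US gal × 3.785 L/gal = 1,040,875 L.
(a) Alkalinity to add: (100 − 63) = 37 mg/L as CaCO₃ × 1,040,875 L = 38,510 g as CaCO₃.
(a) Equivalents: 38,510 g ÷ 50 g/eq = 770.2 eq.
(a) NaHCO₃ supplies 1 eq per mole → 770.2 mol.
(a) Mass: 770.2 mol × 84 g/mol = 64,700 g.

(b) [OCl⁻]/[HOCl] = 10^(pH − pKa) = 10^(7.6 − 7.56) = 10^0.04 = 1.096.
(b) Fraction as HOCl = 1 / (1 + 1.096) = 0.477.
(b) OCl⁻ = (1 − 0.477) × 5.84 ppm = 3.054 ppm.

(a) 64.7 kg; (b) 3.05 ppm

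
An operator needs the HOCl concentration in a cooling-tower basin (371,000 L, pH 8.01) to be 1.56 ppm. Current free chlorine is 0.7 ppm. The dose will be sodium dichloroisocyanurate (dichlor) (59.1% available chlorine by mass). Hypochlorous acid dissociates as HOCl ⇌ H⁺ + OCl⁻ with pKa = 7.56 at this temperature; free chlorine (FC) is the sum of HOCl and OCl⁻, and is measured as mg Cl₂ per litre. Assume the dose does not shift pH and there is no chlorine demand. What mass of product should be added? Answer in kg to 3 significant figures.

3.30 kg

[OCl⁻]/[HOCl] = 10^(pH − pKa) = 10^(8.01 − 7.56) = 2.818; fraction as HOCl = 1/(1 + 2.818) = 0.2619.
Free chlorine required for 1.56 ppm HOCl: 1.56 / 0.2619 = 5.957 ppm.
FC to add: 5.957 − 0.7 = 5.257 mg/L as Cl₂.
Cl₂ equivalent: 5.257 mg/L × 371,000 L = 1950 g.
Product at 59.1% available Cl: 1950 / 0.591 = 3300 g.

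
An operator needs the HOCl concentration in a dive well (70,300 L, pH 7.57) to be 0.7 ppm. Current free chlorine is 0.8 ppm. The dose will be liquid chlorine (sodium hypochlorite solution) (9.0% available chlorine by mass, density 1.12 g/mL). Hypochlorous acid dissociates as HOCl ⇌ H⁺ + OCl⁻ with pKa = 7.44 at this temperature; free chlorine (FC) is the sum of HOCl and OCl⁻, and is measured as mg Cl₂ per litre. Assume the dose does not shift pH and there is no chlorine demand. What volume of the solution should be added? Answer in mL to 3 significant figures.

[OCl⁻]/[HOCl] = 10^(pH − pKa) = 10^(7.57 − 7.44) = 1.349; fraction as HOCl = 1/(1 + 1.349) = 0.4257.
Free chlorine required for 0.7 ppm HOCl: 0.7 / 0.4257 = 1.644 ppm.
FC to add: 1.644 − 0.8 = 0.8443 mg/L as Cl₂.
Cl₂ equivalent: 0.8443 mg/L × 70,300 L = 59.35 g.
Product at 9.0% available Cl: 59.35 / 0.09 = 659.5 g.
Volume: 659.5 g ÷ 1.12 g/mL = 588.8 mL.

589 mL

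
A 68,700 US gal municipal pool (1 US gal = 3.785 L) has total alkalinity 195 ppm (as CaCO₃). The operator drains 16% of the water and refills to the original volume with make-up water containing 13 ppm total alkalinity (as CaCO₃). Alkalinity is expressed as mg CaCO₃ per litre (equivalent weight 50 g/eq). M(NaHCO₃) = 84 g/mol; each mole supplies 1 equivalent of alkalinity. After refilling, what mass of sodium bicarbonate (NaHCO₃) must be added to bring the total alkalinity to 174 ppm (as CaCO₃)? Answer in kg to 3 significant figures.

Volume: 68,700 US gal × 3.785 L/gal = 260,030 L.
After draining 16% and refilling: 195 × 0.84 + 13 × 0.16 = 165.88 ppm.
Deficit to target: 174 − 165.88 = 8.12 mg/L.
As CaCO₃: 8.12 mg/L × 260,030 L = 2111 g; ÷ 50 g/eq ÷ 1 = 42.23 mol NaHCO₃.
Mass: 42.23 × 84 = 3547 g.

3.55 kg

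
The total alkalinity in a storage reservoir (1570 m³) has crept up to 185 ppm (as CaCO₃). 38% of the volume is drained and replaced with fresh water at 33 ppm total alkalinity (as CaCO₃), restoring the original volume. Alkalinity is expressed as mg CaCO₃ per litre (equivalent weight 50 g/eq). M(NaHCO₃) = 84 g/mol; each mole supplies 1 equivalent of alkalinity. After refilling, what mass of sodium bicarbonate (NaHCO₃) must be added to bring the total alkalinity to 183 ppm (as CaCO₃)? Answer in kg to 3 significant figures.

147 kg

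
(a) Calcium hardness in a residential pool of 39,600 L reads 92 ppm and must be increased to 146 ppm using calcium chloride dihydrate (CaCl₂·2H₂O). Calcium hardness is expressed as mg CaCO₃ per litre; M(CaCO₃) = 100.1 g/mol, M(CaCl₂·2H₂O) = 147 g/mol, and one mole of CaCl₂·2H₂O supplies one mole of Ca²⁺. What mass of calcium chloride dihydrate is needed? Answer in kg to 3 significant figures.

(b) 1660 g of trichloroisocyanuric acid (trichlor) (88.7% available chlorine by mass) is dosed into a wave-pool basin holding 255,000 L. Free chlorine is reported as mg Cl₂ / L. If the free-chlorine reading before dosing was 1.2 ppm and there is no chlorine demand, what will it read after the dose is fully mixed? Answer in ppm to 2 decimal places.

(a) 3.14 kg; (b) 6.97 ppm

(a) Hardness to add: (146 − 92) = 54 mg/L as CaCO₃ × 39,600 L = 2138 g as CaCO₃.
(a) Moles of Ca²⁺ (1 mol Ca²⁺ ≡ 1 mol CaCO₃): 2138 / 100.1 g/mol = 21.36 mol.
(a) Mass of CaCl₂·2H₂O: 21.36 × 147 = 3140 g.

(b) Available chlorine delivered: 1660 g × 0.887 = 1472 g as Cl₂.
(b) Concentration rise: 1472 g / 255,000 L = 5.774 mg/L = 5.77 ppm.
(b) Final FC: 1.2 + 5.77 = 6.97 ppm.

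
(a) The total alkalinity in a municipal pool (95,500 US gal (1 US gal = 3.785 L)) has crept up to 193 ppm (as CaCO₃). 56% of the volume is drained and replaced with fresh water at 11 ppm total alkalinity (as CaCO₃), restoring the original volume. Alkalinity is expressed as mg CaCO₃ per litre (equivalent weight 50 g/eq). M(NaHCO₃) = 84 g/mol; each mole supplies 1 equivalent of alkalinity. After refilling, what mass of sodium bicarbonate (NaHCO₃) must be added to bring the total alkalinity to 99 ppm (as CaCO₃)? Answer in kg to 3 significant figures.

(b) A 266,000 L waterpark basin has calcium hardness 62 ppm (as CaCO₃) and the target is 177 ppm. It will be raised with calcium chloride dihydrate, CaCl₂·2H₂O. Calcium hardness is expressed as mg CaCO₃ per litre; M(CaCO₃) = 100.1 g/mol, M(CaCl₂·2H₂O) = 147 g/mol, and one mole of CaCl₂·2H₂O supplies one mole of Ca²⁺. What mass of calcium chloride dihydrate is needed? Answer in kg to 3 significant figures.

(a) 4.81 kg; (b) 44.9 kg

(a) Volume: 95,500 US gal × 3.785 L/gal = 361,468 L.
(a) After draining 56% and refilling: 193 × 0.44 + 11 × 0.56 = 91.08 ppm.
(a) Deficit to target: 99 − 91.08 = 7.92 mg/L.
(a) As CaCO₃: 7.92 mg/L × 361,468 L = 2863 g; ÷ 50 g/eq ÷ 1 = 57.26 mol NaHCO₃.
(a) Mass: 57.26 × 84 = 4810 g.

(b) Hardness to add: (177 − 62) = 115 mg/L as CaCO₃ × 266,000 L = 30,590 g as CaCO₃.
(b) Moles of Ca²⁺ (1 mol Ca²⁺ ≡ 1 mol CaCO₃): 30,590 / 100.1 g/mol = 305.6 mol.
(b) Mass of CaCl₂·2H₂O: 305.6 × 147 = 44,920 g.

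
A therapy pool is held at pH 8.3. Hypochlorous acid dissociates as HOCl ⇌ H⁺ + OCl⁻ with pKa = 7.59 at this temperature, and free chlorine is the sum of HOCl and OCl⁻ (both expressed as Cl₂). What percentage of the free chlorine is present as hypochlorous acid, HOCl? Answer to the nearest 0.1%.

16.3%

[OCl⁻]/[HOCl] = 10^(pH − pKa) = 10^(8.3 − 7.59) = 10^0.71 = 5.129.
Fraction as HOCl = 1 / (1 + 5.129) = 0.1632.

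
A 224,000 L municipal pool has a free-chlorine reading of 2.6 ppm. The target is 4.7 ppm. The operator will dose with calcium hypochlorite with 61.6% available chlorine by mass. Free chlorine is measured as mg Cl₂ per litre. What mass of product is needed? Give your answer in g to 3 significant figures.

764 g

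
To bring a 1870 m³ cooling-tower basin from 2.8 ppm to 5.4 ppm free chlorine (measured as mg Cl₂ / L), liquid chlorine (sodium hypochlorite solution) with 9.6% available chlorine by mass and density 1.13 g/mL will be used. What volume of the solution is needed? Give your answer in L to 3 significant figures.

44.8 L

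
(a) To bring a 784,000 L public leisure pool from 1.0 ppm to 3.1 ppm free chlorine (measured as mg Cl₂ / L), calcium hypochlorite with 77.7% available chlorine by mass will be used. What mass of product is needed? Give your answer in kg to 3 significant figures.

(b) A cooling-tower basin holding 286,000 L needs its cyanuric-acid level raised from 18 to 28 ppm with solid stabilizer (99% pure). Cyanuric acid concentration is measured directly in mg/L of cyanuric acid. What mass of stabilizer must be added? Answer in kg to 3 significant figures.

(a) Chlorine deficit: 3.1 − 1.0 = 2.1 ppm = 2.1 mg/L as Cl₂.
(a) Cl₂ equivalent needed: 2.1 mg/L × 784,000 L = 1,646,000 mg = 1646 g.
(a) Product at 77.7% available chlorine: 1646 / 0.777 = 2119 g.

(b) CYA to add: (28 − 18) = 10 mg/L × 286,000 L = 2860 g cyanuric acid.
(b) At 99% purity: 2860 / 0.99 = 2889 g product.

(a) 2.12 kg; (b) 2.89 kg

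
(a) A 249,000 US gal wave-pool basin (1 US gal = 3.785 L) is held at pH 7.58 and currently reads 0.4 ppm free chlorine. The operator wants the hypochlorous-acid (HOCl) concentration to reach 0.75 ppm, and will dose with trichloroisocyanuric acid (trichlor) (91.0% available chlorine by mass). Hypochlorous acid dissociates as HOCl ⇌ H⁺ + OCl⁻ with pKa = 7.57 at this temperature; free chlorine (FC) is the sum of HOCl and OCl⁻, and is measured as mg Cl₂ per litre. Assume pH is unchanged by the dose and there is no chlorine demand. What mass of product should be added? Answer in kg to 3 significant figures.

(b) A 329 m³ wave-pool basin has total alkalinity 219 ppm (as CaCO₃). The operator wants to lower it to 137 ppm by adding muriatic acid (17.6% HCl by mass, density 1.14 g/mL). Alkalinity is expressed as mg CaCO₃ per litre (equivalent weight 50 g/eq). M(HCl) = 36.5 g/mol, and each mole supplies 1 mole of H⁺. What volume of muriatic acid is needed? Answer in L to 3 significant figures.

(a) 1.16 kg; (b) 98.2 L

(a) Volume: 249,000 US gal × 3.785 L/gal = 942,465 L.
(a) [OCl⁻]/[HOCl] = 10^(pH − pKa) = 10^(7.58 − 7.57) = 1.023; fraction as HOCl = 1/(1 + 1.023) = 0.4942.
(a) Free chlorine required for 0.75 ppm HOCl: 0.75 / 0.4942 = 1.517 ppm.
(a) FC to add: 1.517 − 0.4 = 1.117 mg/L as Cl₂.
(a) Cl₂ equivalent: 1.117 mg/L × 942,465 L = 1053 g.
(a) Product at 91.0% available Cl: 1053 / 0.91 = 1157 g.

(b) Volume: 329 m³ = 329,000 L.
(b) Alkalinity to neutralize: (219 − 137) = 82 mg/L as CaCO₃ × 329,000 L = 26,980 g as CaCO₃.
(b) Equivalents of H⁺ required: 26,980 ÷ 50 g/eq = 539.6 eq = 539.6 mol HCl.
(b) Mass of HCl: 539.6 × 36.5 = 19,690 g.
(b) Mass of 17.6% solution: 19,690 / 0.176 = 111,900 g.
(b) Volume: 111,900 g ÷ 1.14 g/mL = 98,160 mL.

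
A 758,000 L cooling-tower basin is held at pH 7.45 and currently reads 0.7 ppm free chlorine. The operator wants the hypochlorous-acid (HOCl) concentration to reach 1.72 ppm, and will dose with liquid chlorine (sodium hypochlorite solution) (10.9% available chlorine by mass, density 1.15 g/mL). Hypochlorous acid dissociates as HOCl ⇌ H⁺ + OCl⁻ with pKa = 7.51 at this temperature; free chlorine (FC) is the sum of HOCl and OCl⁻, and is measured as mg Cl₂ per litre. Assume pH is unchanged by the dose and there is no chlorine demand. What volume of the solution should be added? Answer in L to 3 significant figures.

15.2 L

[OCl⁻]/[HOCl] = 10^(pH − pKa) = 10^(7.45 − 7.51) = 0.871; fraction as HOCl = 1/(1 + 0.871) = 0.5345.
Free chlorine required for 1.72 ppm HOCl: 1.72 / 0.5345 = 3.218 ppm.
FC to add: 3.218 − 0.7 = 2.518 mg/L as Cl₂.
Cl₂ equivalent: 2.518 mg/L × 758,000 L = 1909 g.
Product at 10.9% available Cl: 1909 / 0.109 = 17,510 g.
Volume: 17,510 g ÷ 1.15 g/mL = 15,230 mL.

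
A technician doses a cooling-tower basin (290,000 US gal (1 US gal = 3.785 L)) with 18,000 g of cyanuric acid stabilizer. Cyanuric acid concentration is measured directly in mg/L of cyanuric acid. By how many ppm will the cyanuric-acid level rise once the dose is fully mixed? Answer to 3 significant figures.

16.4 ppm

Volume: 290,000 US gal × 3.785 L/gal = 1,097,650 L.
Rise: 18,000 g / 1,097,650 L × 1000 = 16.4 mg/L.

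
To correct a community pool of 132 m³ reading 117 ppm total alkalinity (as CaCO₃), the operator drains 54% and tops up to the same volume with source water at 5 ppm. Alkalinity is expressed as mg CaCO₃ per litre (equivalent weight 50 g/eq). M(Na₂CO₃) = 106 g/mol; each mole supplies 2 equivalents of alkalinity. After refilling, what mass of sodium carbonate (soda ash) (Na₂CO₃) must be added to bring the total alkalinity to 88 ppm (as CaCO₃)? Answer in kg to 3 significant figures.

Volume: 132 m³ = 132,000 L.
After draining 54% and refilling: 117 × 0.46 + 5 × 0.54 = 56.52 ppm.
Deficit to target: 88 − 56.52 = 31.48 mg/L.
As CaCO₃: 31.48 mg/L × 132,000 L = 4155 g; ÷ 50 g/eq ÷ 2 = 41.55 mol Na₂CO₃.
Mass: 41.55 × 106 = 4405 g.

4.40 kg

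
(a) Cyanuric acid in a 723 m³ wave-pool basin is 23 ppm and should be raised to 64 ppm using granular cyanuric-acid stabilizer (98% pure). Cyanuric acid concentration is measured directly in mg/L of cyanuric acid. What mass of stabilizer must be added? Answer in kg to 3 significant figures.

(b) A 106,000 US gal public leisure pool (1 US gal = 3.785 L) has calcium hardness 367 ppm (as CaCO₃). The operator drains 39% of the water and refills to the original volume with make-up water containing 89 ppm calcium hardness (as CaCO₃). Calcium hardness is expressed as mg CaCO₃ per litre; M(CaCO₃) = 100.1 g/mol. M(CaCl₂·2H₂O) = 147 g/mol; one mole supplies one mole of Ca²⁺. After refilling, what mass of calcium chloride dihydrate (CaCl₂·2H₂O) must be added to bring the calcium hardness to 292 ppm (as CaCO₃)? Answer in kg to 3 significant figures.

(a) Volume: 723 m³ = 723,000 L.
(a) CYA to add: (64 − 23) = 41 mg/L × 723,000 L = 29,640 g cyanuric acid.
(a) At 98% purity: 29,640 / 0.98 = 30,250 g product.

(b) Volume: 106,000 US gal × 3.785 L/gal = 401,210 L.
(b) After draining 39% and refilling: 367 × 0.61 + 89 × 0.39 = 258.58 ppm.
(b) Deficit to target: 292 − 258.58 = 33.42 mg/L.
(b) As CaCO₃: 33.42 mg/L × 401,210 L = 13,410 g; ÷ 100.1 = 134 mol Ca²⁺.
(b) Mass: 134 × 147 = 19,690 g.

(a) 30.2 kg; (b) 19.7 kg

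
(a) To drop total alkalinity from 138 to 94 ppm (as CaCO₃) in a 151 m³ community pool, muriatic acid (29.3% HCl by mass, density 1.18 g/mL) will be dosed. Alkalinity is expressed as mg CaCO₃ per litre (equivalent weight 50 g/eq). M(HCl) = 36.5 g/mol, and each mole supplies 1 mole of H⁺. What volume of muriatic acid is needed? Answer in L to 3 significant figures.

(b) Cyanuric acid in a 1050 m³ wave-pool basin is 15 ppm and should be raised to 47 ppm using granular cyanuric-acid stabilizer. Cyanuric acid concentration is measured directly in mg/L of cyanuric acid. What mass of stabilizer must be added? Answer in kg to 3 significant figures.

(a) Volume: 151 m³ = 151,000 L.
(a) Alkalinity to neutralize: (138 − 94) = 44 mg/L as CaCO₃ × 151,000 L = 6644 g as CaCO₃.
(a) Equivalents of H⁺ required: 6644 ÷ 50 g/eq = 132.9 eq = 132.9 mol HCl.
(a) Mass of HCl: 132.9 × 36.5 = 4850 g.
(a) Mass of 29.3% solution: 4850 / 0.293 = 16,550 g.
(a) Volume: 16,550 g ÷ 1.18 g/mL = 14,030 mL.

(b) Volume: 1050 m³ = 1,050,000 L.
(b) CYA to add: (47 − 15) = 32 mg/L × 1,050,000 L = 33,600 g cyanuric acid.

(a) 14.0 L; (b) 33.6 kg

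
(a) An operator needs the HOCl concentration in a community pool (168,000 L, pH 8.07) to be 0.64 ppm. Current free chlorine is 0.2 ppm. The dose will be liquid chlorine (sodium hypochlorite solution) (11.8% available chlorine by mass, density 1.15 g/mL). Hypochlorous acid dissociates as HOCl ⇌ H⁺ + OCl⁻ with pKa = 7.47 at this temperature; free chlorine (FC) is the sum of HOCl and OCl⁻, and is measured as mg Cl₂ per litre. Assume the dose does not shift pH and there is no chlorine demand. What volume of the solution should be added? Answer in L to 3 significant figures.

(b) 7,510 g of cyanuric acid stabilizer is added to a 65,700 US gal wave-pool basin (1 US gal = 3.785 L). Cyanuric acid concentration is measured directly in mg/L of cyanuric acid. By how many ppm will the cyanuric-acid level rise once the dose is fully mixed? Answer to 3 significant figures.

(a) [OCl⁻]/[HOCl] = 10^(pH − pKa) = 10^(8.07 − 7.47) = 3.981; fraction as HOCl = 1/(1 + 3.981) = 0.2008.
(a) Free chlorine required for 0.64 ppm HOCl: 0.64 / 0.2008 = 3.188 ppm.
(a) FC to add: 3.188 − 0.2 = 2.988 mg/L as Cl₂.
(a) Cl₂ equivalent: 2.988 mg/L × 168,000 L = 502 g.
(a) Product at 11.8% available Cl: 502 / 0.118 = 4254 g.
(a) Volume: 4254 g ÷ 1.15 g/mL = 3699 mL.

(b) Volume: 65,700 US gal × 3.785 L/gal = 248,674 L.
(b) Rise: 7,510 g / 248,674 L × 1000 = 30.2 mg/L.

(a) 3.70 L; (b) 30.2 ppm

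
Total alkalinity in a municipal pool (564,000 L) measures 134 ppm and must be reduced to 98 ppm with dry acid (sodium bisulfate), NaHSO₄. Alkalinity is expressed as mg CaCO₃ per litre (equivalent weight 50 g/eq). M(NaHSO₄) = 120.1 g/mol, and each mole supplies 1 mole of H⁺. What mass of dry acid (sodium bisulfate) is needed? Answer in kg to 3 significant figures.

48.8 kg

Alkalinity to neutralize: (134 − 98) = 36 mg/L as CaCO₃ × 564,000 L = 20,300 g as CaCO₃.
Equivalents of H⁺ required: 20,300 ÷ 50 g/eq = 406.1 eq = 406.1 mol NaHSO₄.
Mass of NaHSO₄: 406.1 × 120.1 = 48,770 g.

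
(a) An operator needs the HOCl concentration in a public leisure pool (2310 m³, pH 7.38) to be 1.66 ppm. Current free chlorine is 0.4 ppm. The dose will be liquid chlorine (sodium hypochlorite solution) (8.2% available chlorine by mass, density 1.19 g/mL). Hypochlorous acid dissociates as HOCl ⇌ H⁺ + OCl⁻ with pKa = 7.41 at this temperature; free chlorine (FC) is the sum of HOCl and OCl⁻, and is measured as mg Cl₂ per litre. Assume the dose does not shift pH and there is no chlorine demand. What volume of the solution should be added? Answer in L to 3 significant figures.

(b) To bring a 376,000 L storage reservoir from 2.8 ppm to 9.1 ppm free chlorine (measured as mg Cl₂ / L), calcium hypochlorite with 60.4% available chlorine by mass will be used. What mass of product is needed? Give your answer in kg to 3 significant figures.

(a) 66.5 L; (b) 3.92 kg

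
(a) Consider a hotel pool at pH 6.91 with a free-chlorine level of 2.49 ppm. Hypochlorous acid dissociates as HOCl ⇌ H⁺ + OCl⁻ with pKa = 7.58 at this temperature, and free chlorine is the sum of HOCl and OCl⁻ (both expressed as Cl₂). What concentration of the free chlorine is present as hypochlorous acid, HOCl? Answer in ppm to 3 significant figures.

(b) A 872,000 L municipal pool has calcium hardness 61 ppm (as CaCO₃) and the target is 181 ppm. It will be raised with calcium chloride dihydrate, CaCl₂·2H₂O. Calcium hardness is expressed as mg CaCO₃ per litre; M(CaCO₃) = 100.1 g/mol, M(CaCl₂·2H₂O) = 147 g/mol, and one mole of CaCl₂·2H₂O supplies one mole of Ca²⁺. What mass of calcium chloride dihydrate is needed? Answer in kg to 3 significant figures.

(a) 2.05 ppm; (b) 154 kg

(a) [OCl⁻]/[HOCl] = 10^(pH − pKa) = 10^(6.91 − 7.58) = 10^-0.67 = 0.2138.
(a) Fraction as HOCl = 1 / (1 + 0.2138) = 0.8239.
(a) HOCl = 0.8239 × 2.49 ppm = 2.051 ppm.

(b) Hardness to add: (181 − 61) = 120 mg/L as CaCO₃ × 872,000 L = 104,600 g as CaCO₃.
(b) Moles of Ca²⁺ (1 mol Ca²⁺ ≡ 1 mol CaCO₃): 104,600 / 100.1 g/mol = 1045 mol.
(b) Mass of CaCl₂·2H₂O: 1045 × 147 = 153,700 g.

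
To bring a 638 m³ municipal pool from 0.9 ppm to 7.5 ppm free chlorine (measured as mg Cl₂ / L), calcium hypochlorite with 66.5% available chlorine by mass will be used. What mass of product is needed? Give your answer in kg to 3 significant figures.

6.33 kg

Volume: 638 m³ = 638,000 L.
Chlorine deficit: 7.5 − 0.9 = 6.6 ppm = 6.6 mg/L as Cl₂.
Cl₂ equivalent needed: 6.6 mg/L × 638,000 L = 4,211,000 mg = 4211 g.
Product at 66.5% available chlorine: 4211 / 0.665 = 6332 g.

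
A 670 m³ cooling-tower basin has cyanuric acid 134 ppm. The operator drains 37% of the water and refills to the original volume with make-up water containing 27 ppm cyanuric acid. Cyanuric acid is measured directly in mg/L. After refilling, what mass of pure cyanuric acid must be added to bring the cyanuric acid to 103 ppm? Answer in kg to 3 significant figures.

Volume: 670 m³ = 670,000 L.
After draining 37% and refilling: 134 × 0.63 + 27 × 0.37 = 94.41 ppm.
Deficit to target: 103 − 94.41 = 8.59 mg/L.
Mass: 8.59 mg/L × 670,000 L = 5755 g cyanuric acid.

5.76 kg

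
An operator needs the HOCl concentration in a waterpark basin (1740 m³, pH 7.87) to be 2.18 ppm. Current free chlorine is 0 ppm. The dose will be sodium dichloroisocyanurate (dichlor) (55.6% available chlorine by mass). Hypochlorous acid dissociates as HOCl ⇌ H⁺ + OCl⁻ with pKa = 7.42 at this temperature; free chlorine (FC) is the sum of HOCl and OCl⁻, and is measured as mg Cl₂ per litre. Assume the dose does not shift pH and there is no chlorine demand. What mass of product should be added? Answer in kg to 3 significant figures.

Volume: 1740 m³ = 1,740,000 L.
[OCl⁻]/[HOCl] = 10^(pH − pKa) = 10^(7.87 − 7.42) = 2.818; fraction as HOCl = 1/(1 + 2.818) = 0.2619.
Free chlorine required for 2.18 ppm HOCl: 2.18 / 0.2619 = 8.324 ppm.
FC to add: 8.324 − 0 = 8.324 mg/L as Cl₂.
Cl₂ equivalent: 8.324 mg/L × 1,740,000 L = 14,480 g.
Product at 55.6% available Cl: 14,480 / 0.556 = 26,050 g.

26.1 kg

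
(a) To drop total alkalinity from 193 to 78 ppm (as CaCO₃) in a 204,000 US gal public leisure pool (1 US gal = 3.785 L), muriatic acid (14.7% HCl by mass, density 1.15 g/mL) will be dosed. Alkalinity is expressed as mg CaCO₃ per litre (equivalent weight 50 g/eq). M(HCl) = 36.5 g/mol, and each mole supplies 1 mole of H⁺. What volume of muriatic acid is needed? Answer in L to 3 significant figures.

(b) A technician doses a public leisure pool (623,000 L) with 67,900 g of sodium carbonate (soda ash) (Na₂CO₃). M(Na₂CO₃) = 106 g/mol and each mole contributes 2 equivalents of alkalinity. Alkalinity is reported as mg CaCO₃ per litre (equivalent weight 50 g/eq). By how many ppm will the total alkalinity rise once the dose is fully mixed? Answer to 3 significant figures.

(a) 383 L; (b) 103 ppm

(a) Volume: 204,000 US gal × 3.785 L/gal = 772,140 L.
(a) Alkalinity to neutralize: (193 − 78) = 115 mg/L as CaCO₃ × 772,140 L = 88,800 g as CaCO₃.
(a) Equivalents of H⁺ required: 88,800 ÷ 50 g/eq = 1776 eq = 1776 mol HCl.
(a) Mass of HCl: 1776 × 36.5 = 64,820 g.
(a) Mass of 14.7% solution: 64,820 / 0.147 = 441,000 g.
(a) Volume: 441,000 g ÷ 1.15 g/mL = 383,400 mL.

(b) Moles of Na₂CO₃: 67,900 g ÷ 106 g/mol = 640.6 mol → 1281 eq of alkalinity.
(b) As CaCO₃: 1281 eq × 50 g/eq = 64,060 g.
(b) Rise: 64,060 g / 623,000 L × 1000 = 102.8 mg/L.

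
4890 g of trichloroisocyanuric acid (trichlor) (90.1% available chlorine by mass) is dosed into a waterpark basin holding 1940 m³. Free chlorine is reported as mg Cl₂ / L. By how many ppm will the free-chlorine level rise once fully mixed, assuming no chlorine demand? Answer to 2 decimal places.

2.27 ppm

Volume: 1940 m³ = 1,940,000 L.
Available chlorine delivered: 4890 g × 0.901 = 4406 g as Cl₂.
Concentration rise: 4406 g / 1,940,000 L = 2.271 mg/L = 2.27 ppm.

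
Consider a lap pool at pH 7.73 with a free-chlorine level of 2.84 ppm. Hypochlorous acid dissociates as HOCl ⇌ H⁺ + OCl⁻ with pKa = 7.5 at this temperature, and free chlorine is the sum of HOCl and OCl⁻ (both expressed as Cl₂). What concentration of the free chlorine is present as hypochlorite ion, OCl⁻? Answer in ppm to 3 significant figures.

1.79 ppm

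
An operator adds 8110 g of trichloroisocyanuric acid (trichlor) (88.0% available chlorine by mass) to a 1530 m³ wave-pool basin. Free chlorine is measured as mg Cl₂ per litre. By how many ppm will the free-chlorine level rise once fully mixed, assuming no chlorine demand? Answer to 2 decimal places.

Volume: 1530 m³ = 1,530,000 L.
Available chlorine delivered: 8110 g × 0.88 = 7137 g as Cl₂.
Concentration rise: 7137 g / 1,530,000 L = 4.665 mg/L = 4.66 ppm.

4.66 ppm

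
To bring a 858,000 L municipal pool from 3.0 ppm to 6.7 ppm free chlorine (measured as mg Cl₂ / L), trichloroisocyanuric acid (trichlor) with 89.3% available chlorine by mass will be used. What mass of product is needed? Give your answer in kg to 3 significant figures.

Chlorine deficit: 6.7 − 3.0 = 3.7 ppm = 3.7 mg/L as Cl₂.
Cl₂ equivalent needed: 3.7 mg/L × 858,000 L = 3,175,000 mg = 3175 g.
Product at 89.3% available chlorine: 3175 / 0.893 = 3555 g.

3.55 kg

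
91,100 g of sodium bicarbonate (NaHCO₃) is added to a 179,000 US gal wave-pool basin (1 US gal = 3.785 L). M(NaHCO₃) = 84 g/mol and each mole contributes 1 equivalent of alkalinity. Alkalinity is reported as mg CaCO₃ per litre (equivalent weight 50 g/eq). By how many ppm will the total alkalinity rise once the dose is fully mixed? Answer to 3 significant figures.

80.0 ppm

Volume: 179,000 US gal × 3.785 L/gal = 677,515 L.
Moles of NaHCO₃: 91,100 g ÷ 84 g/mol = 1085 mol → 1085 eq of alkalinity.
As CaCO₃: 1085 eq × 50 g/eq = 54,230 g.
Rise: 54,230 g / 677,515 L × 1000 = 80.04 mg/L.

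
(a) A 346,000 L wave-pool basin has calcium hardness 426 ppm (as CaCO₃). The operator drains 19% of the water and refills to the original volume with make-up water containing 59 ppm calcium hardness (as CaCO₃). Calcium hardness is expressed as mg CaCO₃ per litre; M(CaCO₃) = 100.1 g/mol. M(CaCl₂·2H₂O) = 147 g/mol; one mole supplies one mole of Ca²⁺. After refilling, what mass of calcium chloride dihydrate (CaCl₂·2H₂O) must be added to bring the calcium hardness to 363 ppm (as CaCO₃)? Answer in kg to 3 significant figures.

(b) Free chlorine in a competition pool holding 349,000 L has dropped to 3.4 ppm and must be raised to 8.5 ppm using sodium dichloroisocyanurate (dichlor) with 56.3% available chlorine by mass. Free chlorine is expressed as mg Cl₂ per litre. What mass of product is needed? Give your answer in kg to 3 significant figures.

(a) 3.42 kg; (b) 3.16 kg

(a) After draining 19% and refilling: 426 × 0.81 + 59 × 0.19 = 356.27 ppm.
(a) Deficit to target: 363 − 356.27 = 6.73 mg/L.
(a) As CaCO₃: 6.73 mg/L × 346,000 L = 2329 g; ÷ 100.1 = 23.26 mol Ca²⁺.
(a) Mass: 23.26 × 147 = 3420 g.

(b) Chlorine deficit: 8.5 − 3.4 = 5.1 ppm = 5.1 mg/L as Cl₂.
(b) Cl₂ equivalent needed: 5.1 mg/L × 349,000 L = 1,780,000 mg = 1780 g.
(b) Product at 56.3% available chlorine: 1780 / 0.563 = 3161 g.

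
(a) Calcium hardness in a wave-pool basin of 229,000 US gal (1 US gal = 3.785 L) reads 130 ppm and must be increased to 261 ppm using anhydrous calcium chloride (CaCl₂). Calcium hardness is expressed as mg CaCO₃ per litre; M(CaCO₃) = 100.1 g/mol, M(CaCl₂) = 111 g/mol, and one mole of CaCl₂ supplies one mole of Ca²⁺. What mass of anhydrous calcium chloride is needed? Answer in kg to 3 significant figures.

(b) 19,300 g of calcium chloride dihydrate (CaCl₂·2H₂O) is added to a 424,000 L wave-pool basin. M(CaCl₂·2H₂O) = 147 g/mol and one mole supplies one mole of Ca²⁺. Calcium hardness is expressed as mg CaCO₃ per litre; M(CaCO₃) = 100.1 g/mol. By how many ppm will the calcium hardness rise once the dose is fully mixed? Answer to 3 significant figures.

(a) 126 kg; (b) 31.0 ppm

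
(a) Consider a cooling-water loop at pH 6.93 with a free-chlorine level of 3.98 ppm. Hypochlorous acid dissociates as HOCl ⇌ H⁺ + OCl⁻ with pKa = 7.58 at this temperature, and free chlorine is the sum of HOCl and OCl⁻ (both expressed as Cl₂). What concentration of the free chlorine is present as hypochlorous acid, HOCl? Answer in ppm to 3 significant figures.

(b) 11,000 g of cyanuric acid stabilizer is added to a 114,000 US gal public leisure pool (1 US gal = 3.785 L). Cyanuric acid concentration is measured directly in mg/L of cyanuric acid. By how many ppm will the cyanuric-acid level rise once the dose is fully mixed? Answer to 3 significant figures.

(a) 3.25 ppm; (b) 25.5 ppm

(a) [OCl⁻]/[HOCl] = 10^(pH − pKa) = 10^(6.93 − 7.58) = 10^-0.65 = 0.2239.
(a) Fraction as HOCl = 1 / (1 + 0.2239) = 0.8171.
(a) HOCl = 0.8171 × 3.98 ppm = 3.252 ppm.

(b) Volume: 114,000 US gal × 3.785 L/gal = 431,490 L.
(b) Rise: 11,000 g / 431,490 L × 1000 = 25.49 mg/L.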